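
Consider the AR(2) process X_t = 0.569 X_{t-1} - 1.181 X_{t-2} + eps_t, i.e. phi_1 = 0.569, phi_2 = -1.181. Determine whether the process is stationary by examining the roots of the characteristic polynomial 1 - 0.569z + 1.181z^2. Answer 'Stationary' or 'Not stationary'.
\text{Not stationary}

The AR(p) characteristic polynomial is P(z) = 1 - 0.569z + 1.181z^2.
Stationarity requires all roots to lie outside the unit circle, i.e. |z| > 1 for every root.
Set 1 + (-0.569) z + (1.181) z^2 = 0, i.e. a z^2 + b z + c = 0 with a = 1.181, b = -0.569, c = 1.
Discriminant D = b^2 - 4ac = (-0.569)^2 - 4*(1.181)*1 = 0.323761 - (4.724) = -4.400239.
D < 0, so the roots are the complex-conjugate pair z = (-b +/- i sqrt(-D)) / (2a) = 0.2409 +/- 0.8881i.
For a conjugate pair |z|^2 = z * conj(z) = (product of roots) = c/a = 1/(1.181) = 0.84674, so |z| = sqrt(0.84674) = 0.9202 for both roots.
Moduli of all roots: 0.9202, 0.9202.
All moduli strictly greater than 1? No.
Verdict: Not stationary.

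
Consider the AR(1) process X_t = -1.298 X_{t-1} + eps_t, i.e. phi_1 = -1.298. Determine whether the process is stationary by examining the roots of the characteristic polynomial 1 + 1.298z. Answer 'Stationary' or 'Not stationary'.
\text{Not stationary}

The AR(p) characteristic polynomial is P(z) = 1 + 1.298z.
Stationarity requires all roots to lie outside the unit circle, i.e. |z| > 1 for every root.
This is linear in z: 1 + (1.298) z = 0  =>  z = -1/(1.298) = -0.770416,  |z| = 0.770416.
Moduli of all roots: 0.7704.
All moduli strictly greater than 1? No.
Verdict: Not stationary.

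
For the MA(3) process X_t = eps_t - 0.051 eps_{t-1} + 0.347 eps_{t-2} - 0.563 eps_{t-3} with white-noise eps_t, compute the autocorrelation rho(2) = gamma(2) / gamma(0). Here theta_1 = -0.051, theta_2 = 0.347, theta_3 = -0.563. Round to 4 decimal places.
\rho(2) = 0.2609

For an MA(q) process with theta_0 = 1, the autocovariance is
  gamma(k) = sigma^2 * sum_{i=0..q-k} theta_i * theta_{i+k},
and rho(k) = gamma(k) / gamma(0). Sigma^2 cancels.
  numerator   = (1)*(0.347) + (-0.051)*(-0.563) = 0.375713.
  denominator = (1)^2 + (-0.051)^2 + (0.347)^2 + (-0.563)^2 = 1.439979.
  rho(2) = 0.375713 / 1.439979 = 0.2609.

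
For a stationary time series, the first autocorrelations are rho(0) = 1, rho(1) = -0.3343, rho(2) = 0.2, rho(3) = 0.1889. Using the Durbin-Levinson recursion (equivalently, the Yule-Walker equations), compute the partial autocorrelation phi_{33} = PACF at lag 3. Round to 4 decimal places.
\phi_{33} = 0.3210

The PACF at lag k is phi_{kk}, the last component of the solution
to the Yule-Walker system G_k phi = r_k where
  (G_k)_{ij} = rho(|i - j|), (r_k)_i = rho(i), i,j = 1..k.
Equivalently, Durbin-Levinson gives phi_{kk} iteratively:
  phi_{11} = rho(1)
  phi_{kk} = [rho(k) - sum_{j=1..k-1} phi_{k-1,j} rho(k-j)]
            / [1 - sum_{j=1..k-1} phi_{k-1,j} rho(j)],
  phi_{k,j} = phi_{k-1,j} - phi_{kk} phi_{k-1,k-j},  j = 1..k-1.
Step k = 1:
  phi_11 = rho(1) = -0.3343.
Step k = 2:
  phi_22 = [rho(2) - phi_11 rho(1)] / [1 - phi_11 rho(1)] = [0.2 - (-0.3343)(-0.3343)] / [1 - (-0.3343)(-0.3343)]
         = 0.08824351 / 0.88824351 = 0.099346.
  Update: phi_21 = phi_11 - phi_22 phi_11 = -0.3343 - (0.099346)(-0.3343) = -0.301089.
Step k = 3:
  phi_33 = [rho(3) - phi_21 rho(2) - phi_22 rho(1)] / [1 - phi_21 rho(1) - phi_22 rho(2)]
    numerator   = 0.1889 - (-0.301089)(0.2) - (0.099346)(-0.3343) = 0.28232912
    denominator = 1 - (-0.301089)(-0.3343) - (0.099346)(0.2) = 0.87947686
  phi_33 = 0.28232912 / 0.87947686 = 0.321.
Therefore phi_{33} = 0.3210.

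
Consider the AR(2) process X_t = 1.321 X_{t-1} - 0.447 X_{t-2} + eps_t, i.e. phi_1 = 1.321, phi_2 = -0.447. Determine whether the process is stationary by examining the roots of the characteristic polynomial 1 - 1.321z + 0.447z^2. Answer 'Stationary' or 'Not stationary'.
\text{Stationary}

The AR(p) characteristic polynomial is P(z) = 1 - 1.321z + 0.447z^2.
Stationarity requires all roots to lie outside the unit circle, i.e. |z| > 1 for every root.
Set 1 + (-1.321) z + (0.447) z^2 = 0, i.e. a z^2 + b z + c = 0 with a = 0.447, b = -1.321, c = 1.
Discriminant D = b^2 - 4ac = (-1.321)^2 - 4*(0.447)*1 = 1.745041 - (1.788) = -0.042959.
D < 0, so the roots are the complex-conjugate pair z = (-b +/- i sqrt(-D)) / (2a) = 1.4776 +/- 0.2318i.
For a conjugate pair |z|^2 = z * conj(z) = (product of roots) = c/a = 1/(0.447) = 2.237136, so |z| = sqrt(2.237136) = 1.4957 for both roots.
Moduli of all roots: 1.4957, 1.4957.
All moduli strictly greater than 1? Yes.
Verdict: Stationary.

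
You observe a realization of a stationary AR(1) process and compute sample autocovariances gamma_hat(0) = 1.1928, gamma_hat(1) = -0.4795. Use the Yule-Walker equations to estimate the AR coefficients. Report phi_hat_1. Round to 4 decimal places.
\hat\phi_{1} = -0.4020

The Yule-Walker equations for an AR(p) process read, in matrix form,
  Gamma_p phi = r_p,   with   (Gamma_p)_{ij} = gamma(|i - j|),
                       (r_p)_i = gamma(i),   i,j = 1..p.
Substitute the sample gammas (Toeplitz matrix and right-hand side of size 1):
  Gamma_p = [[1.1928]]
  r_p     = [-0.4795]
With p = 1 this is the single equation gamma(0) phi_1 = gamma(1):
  phi_hat_1 = gamma(1) / gamma(0) = -0.4795 / 1.1928 = -0.4020.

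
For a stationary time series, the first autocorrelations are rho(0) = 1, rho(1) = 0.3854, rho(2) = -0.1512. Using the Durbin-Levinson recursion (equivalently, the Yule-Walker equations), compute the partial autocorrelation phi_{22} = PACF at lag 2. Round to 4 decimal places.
\phi_{22} = -0.3520

The PACF at lag k is phi_{kk}, the last component of the solution
to the Yule-Walker system G_k phi = r_k where
  (G_k)_{ij} = rho(|i - j|), (r_k)_i = rho(i), i,j = 1..k.
Equivalently, Durbin-Levinson gives phi_{kk} iteratively:
  phi_{11} = rho(1)
  phi_{kk} = [rho(k) - sum_{j=1..k-1} phi_{k-1,j} rho(k-j)]
            / [1 - sum_{j=1..k-1} phi_{k-1,j} rho(j)],
  phi_{k,j} = phi_{k-1,j} - phi_{kk} phi_{k-1,k-j},  j = 1..k-1.
Step k = 1:
  phi_11 = rho(1) = 0.3854.
Step k = 2:
  phi_22 = [rho(2) - phi_11 rho(1)] / [1 - phi_11 rho(1)] = [-0.1512 - (0.3854)(0.3854)] / [1 - (0.3854)(0.3854)]
         = -0.29973316 / 0.85146684 = -0.352.
Therefore phi_{22} = -0.3520.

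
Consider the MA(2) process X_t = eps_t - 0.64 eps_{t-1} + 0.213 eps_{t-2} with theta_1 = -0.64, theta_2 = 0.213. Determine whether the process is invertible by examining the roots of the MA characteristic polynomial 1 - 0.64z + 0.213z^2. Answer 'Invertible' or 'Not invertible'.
\text{Invertible}

The MA(q) characteristic polynomial is P(z) = 1 - 0.64z + 0.213z^2.
Invertibility requires all roots to lie outside the unit circle, i.e. |z| > 1 for every root.
Set 1 + (-0.64) z + (0.213) z^2 = 0, i.e. a z^2 + b z + c = 0 with a = 0.213, b = -0.64, c = 1.
Discriminant D = b^2 - 4ac = (-0.64)^2 - 4*(0.213)*1 = 0.4096 - (0.852) = -0.4424.
D < 0, so the roots are the complex-conjugate pair z = (-b +/- i sqrt(-D)) / (2a) = 1.5023 +/- 1.5613i.
For a conjugate pair |z|^2 = z * conj(z) = (product of roots) = c/a = 1/(0.213) = 4.694836, so |z| = sqrt(4.694836) = 2.1668 for both roots.
Moduli of all roots: 2.1668, 2.1668.
All moduli strictly greater than 1? Yes.
Verdict: Invertible.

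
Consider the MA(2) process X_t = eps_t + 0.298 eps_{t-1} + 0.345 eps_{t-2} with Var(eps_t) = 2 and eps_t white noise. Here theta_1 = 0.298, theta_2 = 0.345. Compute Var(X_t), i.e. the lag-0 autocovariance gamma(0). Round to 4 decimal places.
\gamma(0) = 2.4157

For an MA(q) process X_t = eps_t + sum_i theta_i eps_{t-i} with
Var(eps_t) = sigma^2, the variance is
  gamma(0) = sigma^2 * (1 + sum_i theta_i^2).
  sum_i theta_i^2 = (0.298)^2 + (0.345)^2 = 0.088804 + 0.119025 = 0.207829.
  gamma(0) = 2 * (1 + 0.207829) = 2 * 1.207829 = 2.415658, which rounds to 2.4157.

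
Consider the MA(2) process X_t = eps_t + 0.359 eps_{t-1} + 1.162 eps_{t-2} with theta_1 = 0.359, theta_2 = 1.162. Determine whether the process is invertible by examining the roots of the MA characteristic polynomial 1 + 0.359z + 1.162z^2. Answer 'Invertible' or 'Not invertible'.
\text{Not invertible}

The MA(q) characteristic polynomial is P(z) = 1 + 0.359z + 1.162z^2.
Invertibility requires all roots to lie outside the unit circle, i.e. |z| > 1 for every root.
Set 1 + (0.359) z + (1.162) z^2 = 0, i.e. a z^2 + b z + c = 0 with a = 1.162, b = 0.359, c = 1.
Discriminant D = b^2 - 4ac = (0.359)^2 - 4*(1.162)*1 = 0.128881 - (4.648) = -4.519119.
D < 0, so the roots are the complex-conjugate pair z = (-b +/- i sqrt(-D)) / (2a) = -0.1545 +/- 0.9147i.
For a conjugate pair |z|^2 = z * conj(z) = (product of roots) = c/a = 1/(1.162) = 0.860585, so |z| = sqrt(0.860585) = 0.9277 for both roots.
Moduli of all roots: 0.9277, 0.9277.
All moduli strictly greater than 1? No.
Verdict: Not invertible.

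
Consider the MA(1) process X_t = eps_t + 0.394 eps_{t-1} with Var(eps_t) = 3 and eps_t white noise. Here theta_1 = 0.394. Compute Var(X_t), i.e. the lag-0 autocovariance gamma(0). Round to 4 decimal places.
\gamma(0) = 3.4657

For an MA(q) process X_t = eps_t + sum_i theta_i eps_{t-i} with
Var(eps_t) = sigma^2, the variance is
  gamma(0) = sigma^2 * (1 + sum_i theta_i^2).
  sum_i theta_i^2 = (0.394)^2 = 0.155236.
  gamma(0) = 3 * (1 + 0.155236) = 3 * 1.155236 = 3.465708, which rounds to 3.4657.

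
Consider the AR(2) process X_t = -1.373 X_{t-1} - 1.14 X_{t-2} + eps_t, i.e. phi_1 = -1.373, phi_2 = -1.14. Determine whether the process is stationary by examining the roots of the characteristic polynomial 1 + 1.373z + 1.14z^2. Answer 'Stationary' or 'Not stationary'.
\text{Not stationary}

The AR(p) characteristic polynomial is P(z) = 1 + 1.373z + 1.14z^2.
Stationarity requires all roots to lie outside the unit circle, i.e. |z| > 1 for every root.
Set 1 + (1.373) z + (1.14) z^2 = 0, i.e. a z^2 + b z + c = 0 with a = 1.14, b = 1.373, c = 1.
Discriminant D = b^2 - 4ac = (1.373)^2 - 4*(1.14)*1 = 1.885129 - (4.56) = -2.674871.
D < 0, so the roots are the complex-conjugate pair z = (-b +/- i sqrt(-D)) / (2a) = -0.6022 +/- 0.7173i.
For a conjugate pair |z|^2 = z * conj(z) = (product of roots) = c/a = 1/(1.14) = 0.877193, so |z| = sqrt(0.877193) = 0.9366 for both roots.
Moduli of all roots: 0.9366, 0.9366.
All moduli strictly greater than 1? No.
Verdict: Not stationary.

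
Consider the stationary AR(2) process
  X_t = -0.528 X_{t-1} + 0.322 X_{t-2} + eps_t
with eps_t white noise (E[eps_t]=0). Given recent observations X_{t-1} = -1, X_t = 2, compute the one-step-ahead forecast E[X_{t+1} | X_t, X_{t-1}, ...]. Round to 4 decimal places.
E[X_{t+1} \mid \mathcal F_t] = -1.3780

For an AR(p) model X_t = c + sum_i phi_i X_{t-i} + eps_t, the
one-step-ahead conditional mean is
  E[X_{t+1} | X_t, ...] = c + sum_i phi_i X_{t+1-i}.
Substitute known values:
  E[X_{t+1} | ...] = (-0.528) * (2) + (0.322) * (-1)
                   = -1.3780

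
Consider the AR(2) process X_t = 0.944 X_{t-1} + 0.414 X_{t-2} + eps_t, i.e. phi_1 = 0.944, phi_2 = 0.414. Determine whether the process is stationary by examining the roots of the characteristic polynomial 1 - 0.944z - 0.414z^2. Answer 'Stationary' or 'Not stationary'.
\text{Not stationary}

The AR(p) characteristic polynomial is P(z) = 1 - 0.944z - 0.414z^2.
Stationarity requires all roots to lie outside the unit circle, i.e. |z| > 1 for every root.
Set 1 + (-0.944) z + (-0.414) z^2 = 0, i.e. a z^2 + b z + c = 0 with a = -0.414, b = -0.944, c = 1.
Discriminant D = b^2 - 4ac = (-0.944)^2 - 4*(-0.414)*1 = 0.891136 - (-1.656) = 2.547136.
D >= 0, so the roots are real: z = (-b +/- sqrt(D)) / (2a) = (0.944 +/- 1.595975) / (-0.828).
  z_1 = (0.944 + 1.595975) / (-0.828) = -3.0676,   |z_1| = 3.0676.
  z_2 = (0.944 - 1.595975) / (-0.828) = 0.7874,   |z_2| = 0.7874.
Moduli of all roots: 3.0676, 0.7874.
All moduli strictly greater than 1? No.
Verdict: Not stationary.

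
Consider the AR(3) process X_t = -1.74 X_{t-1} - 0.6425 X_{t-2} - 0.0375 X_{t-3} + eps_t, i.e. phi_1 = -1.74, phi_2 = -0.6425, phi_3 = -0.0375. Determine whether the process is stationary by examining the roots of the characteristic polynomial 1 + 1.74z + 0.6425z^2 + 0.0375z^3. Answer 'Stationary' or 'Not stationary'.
\text{Not stationary}

The AR(p) characteristic polynomial is P(z) = 1 + 1.74z + 0.6425z^2 + 0.0375z^3.
Stationarity requires all roots to lie outside the unit circle, i.e. |z| > 1 for every root.
Degree 3: look for a simple real root z0 first, then factor out (1 - z/z0) and solve the remaining quadratic.
Testing z0 = -0.8: P(-0.8) = 1 + (1.74)(-0.8) + (0.6425)(-0.8)^2 + (0.0375)(-0.8)^3
  = 1 + (-1.392) + (0.4112) + (-0.0192) = 0.  So z_0 = -0.8 is a root, |z_0| = 0.8.
Divide out the factor (1 + 1.25 z) = (1 - z/z0) (since 1/z0 = -1.25):
  P(z) = (1 + 1.25 z)(1 + (0.49) z + (0.03) z^2)
  [check: z-coef 0.49 - (-1.25) = 1.74; z^2-coef 0.03 - (-1.25)(0.49) = 0.6425; z^3-coef -(-1.25)(0.03) = 0.0375.]
Remaining roots from the quadratic factor 1 + (0.49) z + (0.03) z^2:
  Set 1 + (0.49) z + (0.03) z^2 = 0, i.e. a z^2 + b z + c = 0 with a = 0.03, b = 0.49, c = 1.
  Discriminant D = b^2 - 4ac = (0.49)^2 - 4*(0.03)*1 = 0.2401 - (0.12) = 0.1201.
  D >= 0, so the roots are real: z = (-b +/- sqrt(D)) / (2a) = (-0.49 +/- 0.346554) / (0.06).
    z_1 = (-0.49 + 0.346554) / (0.06) = -2.3908,   |z_1| = 2.3908.
    z_2 = (-0.49 - 0.346554) / (0.06) = -13.9426,   |z_2| = 13.9426.
Moduli of all roots: 0.8000, 2.3908, 13.9426.
All moduli strictly greater than 1? No.
Verdict: Not stationary.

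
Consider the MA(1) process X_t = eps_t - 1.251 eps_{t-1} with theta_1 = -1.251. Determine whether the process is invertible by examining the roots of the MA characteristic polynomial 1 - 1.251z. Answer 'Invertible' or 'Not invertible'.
\text{Not invertible}

The MA(q) characteristic polynomial is P(z) = 1 - 1.251z.
Invertibility requires all roots to lie outside the unit circle, i.e. |z| > 1 for every root.
This is linear in z: 1 + (-1.251) z = 0  =>  z = -1/(-1.251) = 0.799361,  |z| = 0.799361.
Moduli of all roots: 0.7994.
All moduli strictly greater than 1? No.
Verdict: Not invertible.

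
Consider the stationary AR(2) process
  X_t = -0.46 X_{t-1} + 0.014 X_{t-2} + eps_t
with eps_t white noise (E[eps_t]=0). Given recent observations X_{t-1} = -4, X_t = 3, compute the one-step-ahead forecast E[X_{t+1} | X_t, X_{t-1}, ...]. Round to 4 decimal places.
E[X_{t+1} \mid \mathcal F_t] = -1.4360

For an AR(p) model X_t = c + sum_i phi_i X_{t-i} + eps_t, the
one-step-ahead conditional mean is
  E[X_{t+1} | X_t, ...] = c + sum_i phi_i X_{t+1-i}.
Substitute known values:
  E[X_{t+1} | ...] = (-0.46) * (3) + (0.014) * (-4)
                   = -1.4360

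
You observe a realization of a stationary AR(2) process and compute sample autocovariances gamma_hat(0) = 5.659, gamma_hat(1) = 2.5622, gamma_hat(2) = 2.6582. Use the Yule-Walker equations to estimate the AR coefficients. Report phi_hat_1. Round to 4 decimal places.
\hat\phi_{1} = 0.3020

The Yule-Walker equations for an AR(p) process read, in matrix form,
  Gamma_p phi = r_p,   with   (Gamma_p)_{ij} = gamma(|i - j|),
                       (r_p)_i = gamma(i),   i,j = 1..p.
Substitute the sample gammas (Toeplitz matrix and right-hand side of size 2):
  Gamma_p = [[5.659, 2.5622], [2.5622, 5.659]]
  r_p     = [2.5622, 2.6582]
Written out:
  5.659 phi_1 + 2.5622 phi_2 = 2.5622
  2.5622 phi_1 + 5.659 phi_2 = 2.6582
Solve by Cramer's rule:
  det = gamma(0)^2 - gamma(1)^2 = (5.659)^2 - (2.5622)^2 = 32.024281 - 6.56486884 = 25.45941216
  phi_hat_1 = [gamma(1) gamma(0) - gamma(1) gamma(2)] / det = [(2.5622)(5.659) - (2.5622)(2.6582)] / 25.45941216 = 7.68864976 / 25.45941216 = 0.302
  phi_hat_2 = [gamma(0) gamma(2) - gamma(1)^2] / det = [(5.659)(2.6582) - (2.5622)^2] / 25.45941216 = 8.47788496 / 25.45941216 = 0.333
So phi_hat = [0.3020, 0.3330].
Therefore phi_hat_1 = 0.3020.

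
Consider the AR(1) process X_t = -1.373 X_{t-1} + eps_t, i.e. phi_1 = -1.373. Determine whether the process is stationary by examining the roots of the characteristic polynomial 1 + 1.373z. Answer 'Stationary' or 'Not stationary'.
\text{Not stationary}

The AR(p) characteristic polynomial is P(z) = 1 + 1.373z.
Stationarity requires all roots to lie outside the unit circle, i.e. |z| > 1 for every root.
This is linear in z: 1 + (1.373) z = 0  =>  z = -1/(1.373) = -0.728332,  |z| = 0.728332.
Moduli of all roots: 0.7283.
All moduli strictly greater than 1? No.
Verdict: Not stationary.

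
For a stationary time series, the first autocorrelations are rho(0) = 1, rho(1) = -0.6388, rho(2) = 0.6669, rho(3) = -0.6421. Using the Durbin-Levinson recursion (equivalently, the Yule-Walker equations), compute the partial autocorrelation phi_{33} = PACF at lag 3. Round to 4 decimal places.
\phi_{33} = -0.2570

The PACF at lag k is phi_{kk}, the last component of the solution
to the Yule-Walker system G_k phi = r_k where
  (G_k)_{ij} = rho(|i - j|), (r_k)_i = rho(i), i,j = 1..k.
Equivalently, Durbin-Levinson gives phi_{kk} iteratively:
  phi_{11} = rho(1)
  phi_{kk} = [rho(k) - sum_{j=1..k-1} phi_{k-1,j} rho(k-j)]
            / [1 - sum_{j=1..k-1} phi_{k-1,j} rho(j)],
  phi_{k,j} = phi_{k-1,j} - phi_{kk} phi_{k-1,k-j},  j = 1..k-1.
Step k = 1:
  phi_11 = rho(1) = -0.6388.
Step k = 2:
  phi_22 = [rho(2) - phi_11 rho(1)] / [1 - phi_11 rho(1)] = [0.6669 - (-0.6388)(-0.6388)] / [1 - (-0.6388)(-0.6388)]
         = 0.25883456 / 0.59193456 = 0.437269.
  Update: phi_21 = phi_11 - phi_22 phi_11 = -0.6388 - (0.437269)(-0.6388) = -0.359473.
Step k = 3:
  phi_33 = [rho(3) - phi_21 rho(2) - phi_22 rho(1)] / [1 - phi_21 rho(1) - phi_22 rho(2)]
    numerator   = -0.6421 - (-0.359473)(0.6669) - (0.437269)(-0.6388) = -0.12304034
    denominator = 1 - (-0.359473)(-0.6388) - (0.437269)(0.6669) = 0.47875426
  phi_33 = -0.12304034 / 0.47875426 = -0.257.
Therefore phi_{33} = -0.2570.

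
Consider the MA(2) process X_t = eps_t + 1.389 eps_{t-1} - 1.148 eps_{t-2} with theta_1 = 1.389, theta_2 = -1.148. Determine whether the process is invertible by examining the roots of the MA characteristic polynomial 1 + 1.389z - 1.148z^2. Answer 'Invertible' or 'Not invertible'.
\text{Not invertible}

The MA(q) characteristic polynomial is P(z) = 1 + 1.389z - 1.148z^2.
Invertibility requires all roots to lie outside the unit circle, i.e. |z| > 1 for every root.
Set 1 + (1.389) z + (-1.148) z^2 = 0, i.e. a z^2 + b z + c = 0 with a = -1.148, b = 1.389, c = 1.
Discriminant D = b^2 - 4ac = (1.389)^2 - 4*(-1.148)*1 = 1.929321 - (-4.592) = 6.521321.
D >= 0, so the roots are real: z = (-b +/- sqrt(D)) / (2a) = (-1.389 +/- 2.553688) / (-2.296).
  z_1 = (-1.389 + 2.553688) / (-2.296) = -0.5073,   |z_1| = 0.5073.
  z_2 = (-1.389 - 2.553688) / (-2.296) = 1.7172,   |z_2| = 1.7172.
Moduli of all roots: 0.5073, 1.7172.
All moduli strictly greater than 1? No.
Verdict: Not invertible.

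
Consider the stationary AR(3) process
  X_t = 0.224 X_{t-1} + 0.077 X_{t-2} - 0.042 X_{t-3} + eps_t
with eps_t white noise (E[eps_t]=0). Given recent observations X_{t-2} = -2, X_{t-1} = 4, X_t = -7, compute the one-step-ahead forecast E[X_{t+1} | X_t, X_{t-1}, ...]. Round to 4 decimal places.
E[X_{t+1} \mid \mathcal F_t] = -1.1760

For an AR(p) model X_t = c + sum_i phi_i X_{t-i} + eps_t, the
one-step-ahead conditional mean is
  E[X_{t+1} | X_t, ...] = c + sum_i phi_i X_{t+1-i}.
Substitute known values:
  E[X_{t+1} | ...] = (0.224) * (-7) + (0.077) * (4) + (-0.042) * (-2)
                   = -1.1760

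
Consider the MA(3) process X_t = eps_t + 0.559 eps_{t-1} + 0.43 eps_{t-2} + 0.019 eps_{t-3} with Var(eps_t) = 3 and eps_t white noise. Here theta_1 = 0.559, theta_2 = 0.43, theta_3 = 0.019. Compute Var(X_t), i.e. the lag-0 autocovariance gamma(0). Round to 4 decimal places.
\gamma(0) = 4.4932

For an MA(q) process X_t = eps_t + sum_i theta_i eps_{t-i} with
Var(eps_t) = sigma^2, the variance is
  gamma(0) = sigma^2 * (1 + sum_i theta_i^2).
  sum_i theta_i^2 = (0.559)^2 + (0.43)^2 + (0.019)^2 = 0.312481 + 0.1849 + 0.000361 = 0.497742.
  gamma(0) = 3 * (1 + 0.497742) = 3 * 1.497742 = 4.493226, which rounds to 4.4932.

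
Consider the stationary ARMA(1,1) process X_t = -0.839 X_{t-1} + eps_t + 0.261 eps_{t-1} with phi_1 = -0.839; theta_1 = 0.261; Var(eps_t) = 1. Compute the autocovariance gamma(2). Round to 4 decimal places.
\gamma(2) = 1.2792

Multiply the model equation by X_{t-k} and take expectations. With theta_0 = psi_0 = 1 and psi_j the MA(infinity) weights, this gives
  gamma(k) - sum_i phi_i gamma(k-i) = c_k,
  c_k = sigma^2 * sum_{j=k..q} theta_j psi_{j-k}   (c_k = 0 for k > q),
using gamma(-m) = gamma(m).
psi-weights needed (psi_j = theta_j + sum_i phi_i psi_{j-i}):
  psi_1 = theta_1 + phi_1 = 0.261 + (-0.839) = -0.578
Right-hand sides:
  c_0 = sigma^2 (1 + theta_1 psi_1) = 1 * (1 + (0.261)(-0.578)) = 1 * 0.849142 = 0.849142
  c_1 = sigma^2 theta_1 = 1 * (0.261) = 0.261
  c_2 = 0
Equations for k = 0 and k = 1 (AR order 1):
  gamma(0) = phi_1 gamma(1) + c_0
  gamma(1) = phi_1 gamma(0) + c_1
Substituting the second into the first: gamma(0) (1 - phi_1^2) = c_0 + phi_1 c_1, so
  gamma(0) = (c_0 + phi_1 c_1) / (1 - phi_1^2) = (0.849142 + (-0.839)(0.261)) / (1 - (-0.839)^2) = 0.630163 / 0.296079 = 2.128361.
  gamma(1) = phi_1 gamma(0) + c_1 = (-0.839)(2.128361) + (0.261) = -1.524695.
For k = 2 (> q): gamma(2) = phi_1 gamma(1) = (-0.839)(-1.524695) = 1.279219.
Therefore gamma(2) = 1.2792 (to 4 decimal places).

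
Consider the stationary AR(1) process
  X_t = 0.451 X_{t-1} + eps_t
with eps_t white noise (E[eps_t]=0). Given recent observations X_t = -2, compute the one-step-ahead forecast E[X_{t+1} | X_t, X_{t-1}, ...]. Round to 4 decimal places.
E[X_{t+1} \mid \mathcal F_t] = -0.9020

For an AR(p) model X_t = c + sum_i phi_i X_{t-i} + eps_t, the
one-step-ahead conditional mean is
  E[X_{t+1} | X_t, ...] = c + sum_i phi_i X_{t+1-i}.
Substitute known values:
  E[X_{t+1} | ...] = (0.451) * (-2)
                   = -0.9020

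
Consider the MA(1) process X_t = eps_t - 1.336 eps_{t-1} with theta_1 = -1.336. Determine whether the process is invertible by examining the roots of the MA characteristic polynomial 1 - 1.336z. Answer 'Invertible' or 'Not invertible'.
\text{Not invertible}

The MA(q) characteristic polynomial is P(z) = 1 - 1.336z.
Invertibility requires all roots to lie outside the unit circle, i.e. |z| > 1 for every root.
This is linear in z: 1 + (-1.336) z = 0  =>  z = -1/(-1.336) = 0.748503,  |z| = 0.748503.
Moduli of all roots: 0.7485.
All moduli strictly greater than 1? No.
Verdict: Not invertible.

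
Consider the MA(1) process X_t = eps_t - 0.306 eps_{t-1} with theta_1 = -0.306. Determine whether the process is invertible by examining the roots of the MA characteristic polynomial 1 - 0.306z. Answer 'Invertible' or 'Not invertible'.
\text{Invertible}

The MA(q) characteristic polynomial is P(z) = 1 - 0.306z.
Invertibility requires all roots to lie outside the unit circle, i.e. |z| > 1 for every root.
This is linear in z: 1 + (-0.306) z = 0  =>  z = -1/(-0.306) = 3.267974,  |z| = 3.267974.
Moduli of all roots: 3.2680.
All moduli strictly greater than 1? Yes.
Verdict: Invertible.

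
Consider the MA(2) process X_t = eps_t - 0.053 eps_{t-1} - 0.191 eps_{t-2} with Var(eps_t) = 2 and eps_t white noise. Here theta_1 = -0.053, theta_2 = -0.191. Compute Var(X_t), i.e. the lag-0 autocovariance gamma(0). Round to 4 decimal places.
\gamma(0) = 2.0786

For an MA(q) process X_t = eps_t + sum_i theta_i eps_{t-i} with
Var(eps_t) = sigma^2, the variance is
  gamma(0) = sigma^2 * (1 + sum_i theta_i^2).
  sum_i theta_i^2 = (-0.053)^2 + (-0.191)^2 = 0.002809 + 0.036481 = 0.03929.
  gamma(0) = 2 * (1 + 0.03929) = 2 * 1.03929 = 2.07858, which rounds to 2.0786.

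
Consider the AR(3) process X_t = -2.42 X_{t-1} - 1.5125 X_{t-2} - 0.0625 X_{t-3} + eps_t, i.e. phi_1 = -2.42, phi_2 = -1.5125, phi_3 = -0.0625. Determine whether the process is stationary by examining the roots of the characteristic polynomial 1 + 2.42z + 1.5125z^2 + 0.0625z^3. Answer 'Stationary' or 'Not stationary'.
\text{Not stationary}

The AR(p) characteristic polynomial is P(z) = 1 + 2.42z + 1.5125z^2 + 0.0625z^3.
Stationarity requires all roots to lie outside the unit circle, i.e. |z| > 1 for every root.
Degree 3: look for a simple real root z0 first, then factor out (1 - z/z0) and solve the remaining quadratic.
Testing z0 = -0.8: P(-0.8) = 1 + (2.42)(-0.8) + (1.5125)(-0.8)^2 + (0.0625)(-0.8)^3
  = 1 + (-1.936) + (0.968) + (-0.032) = 0.  So z_0 = -0.8 is a root, |z_0| = 0.8.
Divide out the factor (1 + 1.25 z) = (1 - z/z0) (since 1/z0 = -1.25):
  P(z) = (1 + 1.25 z)(1 + (1.17) z + (0.05) z^2)
  [check: z-coef 1.17 - (-1.25) = 2.42; z^2-coef 0.05 - (-1.25)(1.17) = 1.5125; z^3-coef -(-1.25)(0.05) = 0.0625.]
Remaining roots from the quadratic factor 1 + (1.17) z + (0.05) z^2:
  Set 1 + (1.17) z + (0.05) z^2 = 0, i.e. a z^2 + b z + c = 0 with a = 0.05, b = 1.17, c = 1.
  Discriminant D = b^2 - 4ac = (1.17)^2 - 4*(0.05)*1 = 1.3689 - (0.2) = 1.1689.
  D >= 0, so the roots are real: z = (-b +/- sqrt(D)) / (2a) = (-1.17 +/- 1.081157) / (0.1).
    z_1 = (-1.17 + 1.081157) / (0.1) = -0.8884,   |z_1| = 0.8884.
    z_2 = (-1.17 - 1.081157) / (0.1) = -22.5116,   |z_2| = 22.5116.
Moduli of all roots: 0.8000, 0.8884, 22.5116.
All moduli strictly greater than 1? No.
Verdict: Not stationary.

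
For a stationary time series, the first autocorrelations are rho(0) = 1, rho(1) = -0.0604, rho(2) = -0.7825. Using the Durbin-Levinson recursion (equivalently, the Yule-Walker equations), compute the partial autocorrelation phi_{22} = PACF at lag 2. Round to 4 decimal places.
\phi_{22} = -0.7890

The PACF at lag k is phi_{kk}, the last component of the solution
to the Yule-Walker system G_k phi = r_k where
  (G_k)_{ij} = rho(|i - j|), (r_k)_i = rho(i), i,j = 1..k.
Equivalently, Durbin-Levinson gives phi_{kk} iteratively:
  phi_{11} = rho(1)
  phi_{kk} = [rho(k) - sum_{j=1..k-1} phi_{k-1,j} rho(k-j)]
            / [1 - sum_{j=1..k-1} phi_{k-1,j} rho(j)],
  phi_{k,j} = phi_{k-1,j} - phi_{kk} phi_{k-1,k-j},  j = 1..k-1.
Step k = 1:
  phi_11 = rho(1) = -0.0604.
Step k = 2:
  phi_22 = [rho(2) - phi_11 rho(1)] / [1 - phi_11 rho(1)] = [-0.7825 - (-0.0604)(-0.0604)] / [1 - (-0.0604)(-0.0604)]
         = -0.78614816 / 0.99635184 = -0.789.
Therefore phi_{22} = -0.7890.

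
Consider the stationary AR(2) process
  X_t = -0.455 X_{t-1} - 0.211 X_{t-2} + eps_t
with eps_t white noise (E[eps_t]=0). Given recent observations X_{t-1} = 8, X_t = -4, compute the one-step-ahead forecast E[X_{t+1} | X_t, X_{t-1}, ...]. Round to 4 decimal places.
E[X_{t+1} \mid \mathcal F_t] = 0.1320

For an AR(p) model X_t = c + sum_i phi_i X_{t-i} + eps_t, the
one-step-ahead conditional mean is
  E[X_{t+1} | X_t, ...] = c + sum_i phi_i X_{t+1-i}.
Substitute known values:
  E[X_{t+1} | ...] = (-0.455) * (-4) + (-0.211) * (8)
                   = 0.1320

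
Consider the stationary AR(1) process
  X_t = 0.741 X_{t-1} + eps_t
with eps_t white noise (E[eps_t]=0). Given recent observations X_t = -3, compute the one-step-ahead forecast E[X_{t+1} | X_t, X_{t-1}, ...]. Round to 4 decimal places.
E[X_{t+1} \mid \mathcal F_t] = -2.2230

For an AR(p) model X_t = c + sum_i phi_i X_{t-i} + eps_t, the
one-step-ahead conditional mean is
  E[X_{t+1} | X_t, ...] = c + sum_i phi_i X_{t+1-i}.
Substitute known values:
  E[X_{t+1} | ...] = (0.741) * (-3)
                   = -2.2230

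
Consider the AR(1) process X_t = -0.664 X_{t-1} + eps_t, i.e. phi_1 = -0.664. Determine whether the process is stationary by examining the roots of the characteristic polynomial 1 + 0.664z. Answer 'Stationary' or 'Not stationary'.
\text{Stationary}

The AR(p) characteristic polynomial is P(z) = 1 + 0.664z.
Stationarity requires all roots to lie outside the unit circle, i.e. |z| > 1 for every root.
This is linear in z: 1 + (0.664) z = 0  =>  z = -1/(0.664) = -1.506024,  |z| = 1.506024.
Moduli of all roots: 1.5060.
All moduli strictly greater than 1? Yes.
Verdict: Stationary.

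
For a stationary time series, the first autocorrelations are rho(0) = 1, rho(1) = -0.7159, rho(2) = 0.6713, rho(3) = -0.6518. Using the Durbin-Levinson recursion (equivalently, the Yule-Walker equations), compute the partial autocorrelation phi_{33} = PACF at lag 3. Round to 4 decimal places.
\phi_{33} = -0.2170

The PACF at lag k is phi_{kk}, the last component of the solution
to the Yule-Walker system G_k phi = r_k where
  (G_k)_{ij} = rho(|i - j|), (r_k)_i = rho(i), i,j = 1..k.
Equivalently, Durbin-Levinson gives phi_{kk} iteratively:
  phi_{11} = rho(1)
  phi_{kk} = [rho(k) - sum_{j=1..k-1} phi_{k-1,j} rho(k-j)]
            / [1 - sum_{j=1..k-1} phi_{k-1,j} rho(j)],
  phi_{k,j} = phi_{k-1,j} - phi_{kk} phi_{k-1,k-j},  j = 1..k-1.
Step k = 1:
  phi_11 = rho(1) = -0.7159.
Step k = 2:
  phi_22 = [rho(2) - phi_11 rho(1)] / [1 - phi_11 rho(1)] = [0.6713 - (-0.7159)(-0.7159)] / [1 - (-0.7159)(-0.7159)]
         = 0.15878719 / 0.48748719 = 0.325726.
  Update: phi_21 = phi_11 - phi_22 phi_11 = -0.7159 - (0.325726)(-0.7159) = -0.482713.
Step k = 3:
  phi_33 = [rho(3) - phi_21 rho(2) - phi_22 rho(1)] / [1 - phi_21 rho(1) - phi_22 rho(2)]
    numerator   = -0.6518 - (-0.482713)(0.6713) - (0.325726)(-0.7159) = -0.09456771
    denominator = 1 - (-0.482713)(-0.7159) - (0.325726)(0.6713) = 0.43576609
  phi_33 = -0.09456771 / 0.43576609 = -0.217.
Therefore phi_{33} = -0.2170.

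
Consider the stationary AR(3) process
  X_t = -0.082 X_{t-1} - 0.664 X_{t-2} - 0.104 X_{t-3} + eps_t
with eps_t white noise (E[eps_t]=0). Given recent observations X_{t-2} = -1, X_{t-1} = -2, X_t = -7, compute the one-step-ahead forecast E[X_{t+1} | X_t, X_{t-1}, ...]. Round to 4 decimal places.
E[X_{t+1} \mid \mathcal F_t] = 2.0060

For an AR(p) model X_t = c + sum_i phi_i X_{t-i} + eps_t, the
one-step-ahead conditional mean is
  E[X_{t+1} | X_t, ...] = c + sum_i phi_i X_{t+1-i}.
Substitute known values:
  E[X_{t+1} | ...] = (-0.082) * (-7) + (-0.664) * (-2) + (-0.104) * (-1)
                   = 2.0060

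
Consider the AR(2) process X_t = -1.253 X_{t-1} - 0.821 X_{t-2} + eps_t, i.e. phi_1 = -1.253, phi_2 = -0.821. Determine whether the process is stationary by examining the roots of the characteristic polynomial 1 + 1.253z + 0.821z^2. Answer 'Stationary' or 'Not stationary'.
\text{Stationary}

The AR(p) characteristic polynomial is P(z) = 1 + 1.253z + 0.821z^2.
Stationarity requires all roots to lie outside the unit circle, i.e. |z| > 1 for every root.
Set 1 + (1.253) z + (0.821) z^2 = 0, i.e. a z^2 + b z + c = 0 with a = 0.821, b = 1.253, c = 1.
Discriminant D = b^2 - 4ac = (1.253)^2 - 4*(0.821)*1 = 1.570009 - (3.284) = -1.713991.
D < 0, so the roots are the complex-conjugate pair z = (-b +/- i sqrt(-D)) / (2a) = -0.7631 +/- 0.7973i.
For a conjugate pair |z|^2 = z * conj(z) = (product of roots) = c/a = 1/(0.821) = 1.218027, so |z| = sqrt(1.218027) = 1.1036 for both roots.
Moduli of all roots: 1.1036, 1.1036.
All moduli strictly greater than 1? Yes.
Verdict: Stationary.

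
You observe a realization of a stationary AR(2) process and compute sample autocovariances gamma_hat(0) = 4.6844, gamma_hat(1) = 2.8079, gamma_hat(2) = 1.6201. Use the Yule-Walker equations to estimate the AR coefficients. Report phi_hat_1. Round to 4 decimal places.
\hat\phi_{1} = 0.6120

The Yule-Walker equations for an AR(p) process read, in matrix form,
  Gamma_p phi = r_p,   with   (Gamma_p)_{ij} = gamma(|i - j|),
                       (r_p)_i = gamma(i),   i,j = 1..p.
Substitute the sample gammas (Toeplitz matrix and right-hand side of size 2):
  Gamma_p = [[4.6844, 2.8079], [2.8079, 4.6844]]
  r_p     = [2.8079, 1.6201]
Written out:
  4.6844 phi_1 + 2.8079 phi_2 = 2.8079
  2.8079 phi_1 + 4.6844 phi_2 = 1.6201
Solve by Cramer's rule:
  det = gamma(0)^2 - gamma(1)^2 = (4.6844)^2 - (2.8079)^2 = 21.94360336 - 7.88430241 = 14.05930095
  phi_hat_1 = [gamma(1) gamma(0) - gamma(1) gamma(2)] / det = [(2.8079)(4.6844) - (2.8079)(1.6201)] / 14.05930095 = 8.60424797 / 14.05930095 = 0.612
  phi_hat_2 = [gamma(0) gamma(2) - gamma(1)^2] / det = [(4.6844)(1.6201) - (2.8079)^2] / 14.05930095 = -0.29510597 / 14.05930095 = -0.021
So phi_hat = [0.6120, -0.0210].
Therefore phi_hat_1 = 0.6120.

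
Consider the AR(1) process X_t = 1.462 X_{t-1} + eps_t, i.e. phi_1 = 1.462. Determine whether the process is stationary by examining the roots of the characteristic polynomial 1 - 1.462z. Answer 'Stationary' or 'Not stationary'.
\text{Not stationary}

The AR(p) characteristic polynomial is P(z) = 1 - 1.462z.
Stationarity requires all roots to lie outside the unit circle, i.e. |z| > 1 for every root.
This is linear in z: 1 + (-1.462) z = 0  =>  z = -1/(-1.462) = 0.683995,  |z| = 0.683995.
Moduli of all roots: 0.6840.
All moduli strictly greater than 1? No.
Verdict: Not stationary.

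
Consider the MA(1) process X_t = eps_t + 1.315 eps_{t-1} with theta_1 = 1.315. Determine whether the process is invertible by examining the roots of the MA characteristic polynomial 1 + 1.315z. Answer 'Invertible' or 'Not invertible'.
\text{Not invertible}

The MA(q) characteristic polynomial is P(z) = 1 + 1.315z.
Invertibility requires all roots to lie outside the unit circle, i.e. |z| > 1 for every root.
This is linear in z: 1 + (1.315) z = 0  =>  z = -1/(1.315) = -0.760456,  |z| = 0.760456.
Moduli of all roots: 0.7605.
All moduli strictly greater than 1? No.
Verdict: Not invertible.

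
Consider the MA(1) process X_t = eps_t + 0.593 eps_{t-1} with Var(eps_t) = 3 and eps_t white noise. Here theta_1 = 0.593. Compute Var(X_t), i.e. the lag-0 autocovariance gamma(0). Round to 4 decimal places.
\gamma(0) = 4.0549

For an MA(q) process X_t = eps_t + sum_i theta_i eps_{t-i} with
Var(eps_t) = sigma^2, the variance is
  gamma(0) = sigma^2 * (1 + sum_i theta_i^2).
  sum_i theta_i^2 = (0.593)^2 = 0.351649.
  gamma(0) = 3 * (1 + 0.351649) = 3 * 1.351649 = 4.054947, which rounds to 4.0549.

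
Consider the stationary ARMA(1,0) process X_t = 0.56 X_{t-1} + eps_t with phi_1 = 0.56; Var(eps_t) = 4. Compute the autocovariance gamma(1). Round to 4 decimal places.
\gamma(1) = 3.2634

Multiply the model equation by X_{t-k} and take expectations. With theta_0 = psi_0 = 1 and psi_j the MA(infinity) weights, this gives
  gamma(k) - sum_i phi_i gamma(k-i) = c_k,
  c_k = sigma^2 * sum_{j=k..q} theta_j psi_{j-k}   (c_k = 0 for k > q),
using gamma(-m) = gamma(m).
Pure AR (q = 0): c_0 = sigma^2 = 4, c_k = 0 for k >= 1.
Equations for k = 0 and k = 1 (AR order 1):
  gamma(0) = phi_1 gamma(1) + c_0
  gamma(1) = phi_1 gamma(0) + c_1
Substituting the second into the first: gamma(0) (1 - phi_1^2) = c_0 + phi_1 c_1, so
  gamma(0) = c_0 / (1 - phi_1^2) = 4 / (1 - (0.56)^2) = 4 / 0.6864 = 5.827506.
  gamma(1) = phi_1 gamma(0) = (0.56)(5.827506) = 3.263403.
Therefore gamma(1) = 3.2634 (to 4 decimal places).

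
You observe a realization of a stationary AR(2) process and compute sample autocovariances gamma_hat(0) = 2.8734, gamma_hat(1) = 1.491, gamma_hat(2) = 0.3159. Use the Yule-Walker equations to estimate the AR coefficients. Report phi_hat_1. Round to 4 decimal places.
\hat\phi_{1} = 0.6320

The Yule-Walker equations for an AR(p) process read, in matrix form,
  Gamma_p phi = r_p,   with   (Gamma_p)_{ij} = gamma(|i - j|),
                       (r_p)_i = gamma(i),   i,j = 1..p.
Substitute the sample gammas (Toeplitz matrix and right-hand side of size 2):
  Gamma_p = [[2.8734, 1.491], [1.491, 2.8734]]
  r_p     = [1.491, 0.3159]
Written out:
  2.8734 phi_1 + 1.491 phi_2 = 1.491
  1.491 phi_1 + 2.8734 phi_2 = 0.3159
Solve by Cramer's rule:
  det = gamma(0)^2 - gamma(1)^2 = (2.8734)^2 - (1.491)^2 = 8.25642756 - 2.223081 = 6.03334656
  phi_hat_1 = [gamma(1) gamma(0) - gamma(1) gamma(2)] / det = [(1.491)(2.8734) - (1.491)(0.3159)] / 6.03334656 = 3.8132325 / 6.03334656 = 0.632
  phi_hat_2 = [gamma(0) gamma(2) - gamma(1)^2] / det = [(2.8734)(0.3159) - (1.491)^2] / 6.03334656 = -1.31537394 / 6.03334656 = -0.218
So phi_hat = [0.6320, -0.2180].
Therefore phi_hat_1 = 0.6320.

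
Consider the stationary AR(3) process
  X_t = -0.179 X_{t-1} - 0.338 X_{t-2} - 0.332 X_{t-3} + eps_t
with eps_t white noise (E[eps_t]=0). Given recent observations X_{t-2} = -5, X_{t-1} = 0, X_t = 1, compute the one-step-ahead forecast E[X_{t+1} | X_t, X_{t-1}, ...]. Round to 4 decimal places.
E[X_{t+1} \mid \mathcal F_t] = 1.4810

For an AR(p) model X_t = c + sum_i phi_i X_{t-i} + eps_t, the
one-step-ahead conditional mean is
  E[X_{t+1} | X_t, ...] = c + sum_i phi_i X_{t+1-i}.
Substitute known values:
  E[X_{t+1} | ...] = (-0.179) * (1) + (-0.338) * (0) + (-0.332) * (-5)
                   = 1.4810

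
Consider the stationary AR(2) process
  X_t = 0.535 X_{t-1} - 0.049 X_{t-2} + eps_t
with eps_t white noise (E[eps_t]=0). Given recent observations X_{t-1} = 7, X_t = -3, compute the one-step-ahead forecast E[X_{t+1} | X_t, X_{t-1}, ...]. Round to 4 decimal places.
E[X_{t+1} \mid \mathcal F_t] = -1.9480

For an AR(p) model X_t = c + sum_i phi_i X_{t-i} + eps_t, the
one-step-ahead conditional mean is
  E[X_{t+1} | X_t, ...] = c + sum_i phi_i X_{t+1-i}.
Substitute known values:
  E[X_{t+1} | ...] = (0.535) * (-3) + (-0.049) * (7)
                   = -1.9480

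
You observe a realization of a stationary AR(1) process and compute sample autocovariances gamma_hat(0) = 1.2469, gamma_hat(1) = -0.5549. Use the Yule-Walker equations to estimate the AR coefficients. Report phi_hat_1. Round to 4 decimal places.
\hat\phi_{1} = -0.4450

The Yule-Walker equations for an AR(p) process read, in matrix form,
  Gamma_p phi = r_p,   with   (Gamma_p)_{ij} = gamma(|i - j|),
                       (r_p)_i = gamma(i),   i,j = 1..p.
Substitute the sample gammas (Toeplitz matrix and right-hand side of size 1):
  Gamma_p = [[1.2469]]
  r_p     = [-0.5549]
With p = 1 this is the single equation gamma(0) phi_1 = gamma(1):
  phi_hat_1 = gamma(1) / gamma(0) = -0.5549 / 1.2469 = -0.4450.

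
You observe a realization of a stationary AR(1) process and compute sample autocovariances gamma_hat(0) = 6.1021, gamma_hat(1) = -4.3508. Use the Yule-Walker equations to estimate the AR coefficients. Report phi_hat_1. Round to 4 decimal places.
\hat\phi_{1} = -0.7130

The Yule-Walker equations for an AR(p) process read, in matrix form,
  Gamma_p phi = r_p,   with   (Gamma_p)_{ij} = gamma(|i - j|),
                       (r_p)_i = gamma(i),   i,j = 1..p.
Substitute the sample gammas (Toeplitz matrix and right-hand side of size 1):
  Gamma_p = [[6.1021]]
  r_p     = [-4.3508]
With p = 1 this is the single equation gamma(0) phi_1 = gamma(1):
  phi_hat_1 = gamma(1) / gamma(0) = -4.3508 / 6.1021 = -0.7130.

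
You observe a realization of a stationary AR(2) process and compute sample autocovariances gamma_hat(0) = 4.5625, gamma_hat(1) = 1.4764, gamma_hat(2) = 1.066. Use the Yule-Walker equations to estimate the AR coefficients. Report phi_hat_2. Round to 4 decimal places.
\hat\phi_{2} = 0.1440

The Yule-Walker equations for an AR(p) process read, in matrix form,
  Gamma_p phi = r_p,   with   (Gamma_p)_{ij} = gamma(|i - j|),
                       (r_p)_i = gamma(i),   i,j = 1..p.
Substitute the sample gammas (Toeplitz matrix and right-hand side of size 2):
  Gamma_p = [[4.5625, 1.4764], [1.4764, 4.5625]]
  r_p     = [1.4764, 1.066]
Written out:
  4.5625 phi_1 + 1.4764 phi_2 = 1.4764
  1.4764 phi_1 + 4.5625 phi_2 = 1.066
Solve by Cramer's rule:
  det = gamma(0)^2 - gamma(1)^2 = (4.5625)^2 - (1.4764)^2 = 20.81640625 - 2.17975696 = 18.63664929
  phi_hat_1 = [gamma(1) gamma(0) - gamma(1) gamma(2)] / det = [(1.4764)(4.5625) - (1.4764)(1.066)] / 18.63664929 = 5.1622326 / 18.63664929 = 0.277
  phi_hat_2 = [gamma(0) gamma(2) - gamma(1)^2] / det = [(4.5625)(1.066) - (1.4764)^2] / 18.63664929 = 2.68386804 / 18.63664929 = 0.144
So phi_hat = [0.2770, 0.1440].
Therefore phi_hat_2 = 0.1440.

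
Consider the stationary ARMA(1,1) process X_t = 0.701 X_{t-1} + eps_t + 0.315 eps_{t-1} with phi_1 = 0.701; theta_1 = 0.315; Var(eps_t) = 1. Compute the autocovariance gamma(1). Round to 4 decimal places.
\gamma(1) = 2.4388

Multiply the model equation by X_{t-k} and take expectations. With theta_0 = psi_0 = 1 and psi_j the MA(infinity) weights, this gives
  gamma(k) - sum_i phi_i gamma(k-i) = c_k,
  c_k = sigma^2 * sum_{j=k..q} theta_j psi_{j-k}   (c_k = 0 for k > q),
using gamma(-m) = gamma(m).
psi-weights needed (psi_j = theta_j + sum_i phi_i psi_{j-i}):
  psi_1 = theta_1 + phi_1 = 0.315 + (0.701) = 1.016
Right-hand sides:
  c_0 = sigma^2 (1 + theta_1 psi_1) = 1 * (1 + (0.315)(1.016)) = 1 * 1.32004 = 1.32004
  c_1 = sigma^2 theta_1 = 1 * (0.315) = 0.315
  c_2 = 0
Equations for k = 0 and k = 1 (AR order 1):
  gamma(0) = phi_1 gamma(1) + c_0
  gamma(1) = phi_1 gamma(0) + c_1
Substituting the second into the first: gamma(0) (1 - phi_1^2) = c_0 + phi_1 c_1, so
  gamma(0) = (c_0 + phi_1 c_1) / (1 - phi_1^2) = (1.32004 + (0.701)(0.315)) / (1 - (0.701)^2) = 1.540855 / 0.508599 = 3.029607.
  gamma(1) = phi_1 gamma(0) + c_1 = (0.701)(3.029607) + (0.315) = 2.438754.
Therefore gamma(1) = 2.4388 (to 4 decimal places).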